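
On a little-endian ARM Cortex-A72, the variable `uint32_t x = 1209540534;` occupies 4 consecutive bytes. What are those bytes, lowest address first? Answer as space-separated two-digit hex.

1209540534 in hexadecimal, padded to 32 bits, is 0x48181FB6.
Split into bytes (most-significant first): 48 18 1F B6.
In little-endian order the low byte comes first in memory.
So at ascending addresses the bytes are B6 1F 18 48.

B6 1F 18 48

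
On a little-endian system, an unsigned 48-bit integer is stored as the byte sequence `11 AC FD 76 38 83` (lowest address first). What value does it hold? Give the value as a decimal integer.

In little-endian order the low byte comes first in memory.
Reassemble most-significant byte first: 83 38 76 FD AC 11 → 0x833876FDAC11.
0x833876FDAC11 = 144278537743377.

144278537743377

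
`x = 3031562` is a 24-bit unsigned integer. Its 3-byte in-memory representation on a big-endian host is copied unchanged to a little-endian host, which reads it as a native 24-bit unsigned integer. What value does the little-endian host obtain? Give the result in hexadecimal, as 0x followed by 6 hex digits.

0x0A422E

3031562 in 24-bit hexadecimal is 0x2E420A.
Stored big-endian, the bytes at ascending addresses are 2E 42 0A.
Read back as little-endian, the first byte is least significant, giving 0x0A422E.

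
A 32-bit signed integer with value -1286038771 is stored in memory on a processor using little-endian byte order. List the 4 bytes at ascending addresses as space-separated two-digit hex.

Two's complement of -1286038771 in 32 bits: 1286038771 = 0x4CA764F3; invert → 0xB3589B0C; add 1 → 0xB3589B0D.
Split into bytes (most-significant first): B3 58 9B 0D.
Little-endian stores the least-significant byte at the lowest address.
So at ascending addresses the bytes are 0D 9B 58 B3.

0D 9B 58 B3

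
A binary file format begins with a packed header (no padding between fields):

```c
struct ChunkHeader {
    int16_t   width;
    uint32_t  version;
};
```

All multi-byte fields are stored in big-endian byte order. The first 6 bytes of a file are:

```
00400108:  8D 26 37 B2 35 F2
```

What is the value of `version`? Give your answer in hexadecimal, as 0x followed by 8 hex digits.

`version` follows `width` (2 bytes), so it starts at byte offset 2 and occupies 4 bytes.
Bytes at offsets 2..5: 37 B2 35 F2.
Big-endian stores the most-significant byte at the lowest address.
The bytes are already most-significant first: 0x37B235F2.

0x37B235F2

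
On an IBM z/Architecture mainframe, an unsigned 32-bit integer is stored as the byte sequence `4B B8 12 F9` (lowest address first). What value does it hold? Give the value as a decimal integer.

Big-endian stores the most-significant byte at the lowest address.
The bytes are already most-significant first: 0x4BB812F9.
0x4BB812F9 = 1270354681.

1270354681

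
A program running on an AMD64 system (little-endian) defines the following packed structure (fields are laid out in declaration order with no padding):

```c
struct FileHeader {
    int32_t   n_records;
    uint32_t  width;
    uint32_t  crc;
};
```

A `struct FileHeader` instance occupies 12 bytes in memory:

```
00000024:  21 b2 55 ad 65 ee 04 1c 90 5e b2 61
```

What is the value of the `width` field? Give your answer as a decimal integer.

470085221

`width` follows `n_records` (4 bytes), so it starts at byte offset 4 and occupies 4 bytes.
Bytes at offsets 4..7: 65 EE 04 1C.
Little-endian stores the least-significant byte at the lowest address.
Reassemble most-significant byte first: 1C 04 EE 65 → 0x1C04EE65.
0x1C04EE65 = 470085221.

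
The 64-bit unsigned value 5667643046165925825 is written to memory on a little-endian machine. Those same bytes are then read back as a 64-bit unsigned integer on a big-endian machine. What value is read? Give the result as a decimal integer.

13965502398198949710

5667643046165925825 in 64-bit hexadecimal is 0x4EA78352706ECFC1.
Stored little-endian, the bytes at ascending addresses are C1 CF 6E 70 52 83 A7 4E.
Read back as big-endian, the last byte is least significant, giving 0xC1CF6E705283A74E.
0xC1CF6E705283A74E = 13965502398198949710.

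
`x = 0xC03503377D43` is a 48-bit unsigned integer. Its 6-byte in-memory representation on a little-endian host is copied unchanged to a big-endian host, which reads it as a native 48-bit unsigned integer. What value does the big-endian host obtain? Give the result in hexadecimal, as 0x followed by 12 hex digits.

0x437D370335C0

Stored little-endian, the bytes at ascending addresses are 43 7D 37 03 35 C0.
Read back as big-endian, the last byte is least significant, giving 0x437D370335C0.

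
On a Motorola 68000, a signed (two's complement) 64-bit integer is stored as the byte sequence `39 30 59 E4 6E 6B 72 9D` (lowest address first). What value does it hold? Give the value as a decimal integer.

Big-endian: lowest address holds the most-significant byte.
The bytes are already most-significant first: 0x393059E46E6B729D.
0x393059E46E6B729D = 4120892496683954845.

4120892496683954845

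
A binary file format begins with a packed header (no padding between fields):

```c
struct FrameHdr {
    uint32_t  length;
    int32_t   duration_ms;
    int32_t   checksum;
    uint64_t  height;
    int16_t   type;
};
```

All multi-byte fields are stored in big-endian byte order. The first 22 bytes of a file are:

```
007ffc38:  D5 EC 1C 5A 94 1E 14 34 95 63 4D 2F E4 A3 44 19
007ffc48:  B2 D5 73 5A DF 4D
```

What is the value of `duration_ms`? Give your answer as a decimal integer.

-1809968076

`duration_ms` follows `length` (4 bytes), so it starts at byte offset 4 and occupies 4 bytes.
Bytes at offsets 4..7: 94 1E 14 34.
In big-endian order the high byte comes first in memory.
The bytes are already most-significant first: 0x941E1434.
Top bit is set, so as a signed 32-bit value this is 0x941E1434 − 2^32 = -1809968076.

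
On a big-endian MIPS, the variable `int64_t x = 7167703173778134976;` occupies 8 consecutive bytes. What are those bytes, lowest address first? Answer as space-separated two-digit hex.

7167703173778134976 in hexadecimal, padded to 64 bits, is 0x6378CC0F787C57C0.
Split into bytes (most-significant first): 63 78 CC 0F 78 7C 57 C0.
Big-endian stores the most-significant byte at the lowest address.
So the memory order matches the most-significant-first order: 63 78 CC 0F 78 7C 57 C0.

63 78 CC 0F 78 7C 57 C0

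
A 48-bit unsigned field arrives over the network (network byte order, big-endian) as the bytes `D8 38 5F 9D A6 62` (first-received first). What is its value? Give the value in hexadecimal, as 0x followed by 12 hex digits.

Big-endian stores the most-significant byte at the lowest address.
The bytes are already most-significant first: 0xD8385F9DA662.

0xD8385F9DA662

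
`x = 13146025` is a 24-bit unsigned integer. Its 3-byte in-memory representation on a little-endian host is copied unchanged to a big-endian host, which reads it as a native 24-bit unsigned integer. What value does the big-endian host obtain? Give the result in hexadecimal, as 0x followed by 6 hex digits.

0xA997C8

13146025 in 24-bit hexadecimal is 0xC897A9.
Stored little-endian, the bytes at ascending addresses are A9 97 C8.
Read back as big-endian, the last byte is least significant, giving 0xA997C8.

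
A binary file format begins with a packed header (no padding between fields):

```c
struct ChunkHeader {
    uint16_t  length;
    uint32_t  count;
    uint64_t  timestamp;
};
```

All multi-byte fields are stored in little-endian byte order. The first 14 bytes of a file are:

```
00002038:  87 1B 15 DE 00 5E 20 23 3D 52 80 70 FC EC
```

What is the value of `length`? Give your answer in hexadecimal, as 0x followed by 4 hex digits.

0x1B87

`length` is the first field, at byte offset 0, occupying 2 bytes.
Bytes at offsets 0..1: 87 1B.
Little-endian stores the least-significant byte at the lowest address.
Reassemble most-significant byte first: 1B 87 → 0x1B87.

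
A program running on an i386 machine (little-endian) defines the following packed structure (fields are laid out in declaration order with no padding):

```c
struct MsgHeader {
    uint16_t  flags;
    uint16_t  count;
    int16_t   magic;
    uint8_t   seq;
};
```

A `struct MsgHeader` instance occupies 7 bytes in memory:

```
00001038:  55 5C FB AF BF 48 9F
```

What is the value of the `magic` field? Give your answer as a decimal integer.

`magic` follows `flags` (2 B), `count` (2 B), so it starts at offset 2 + 2 = 4 and occupies 2 bytes.
Bytes at offsets 4..5: BF 48.
Little-endian stores the least-significant byte at the lowest address.
Reassemble most-significant byte first: 48 BF → 0x48BF.
0x48BF = 18623.

18623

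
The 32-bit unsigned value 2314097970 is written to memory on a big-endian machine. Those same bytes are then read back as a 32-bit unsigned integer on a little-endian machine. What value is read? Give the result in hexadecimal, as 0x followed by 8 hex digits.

0x3255EE89

2314097970 in 32-bit hexadecimal is 0x89EE5532.
Stored big-endian, the bytes at ascending addresses are 89 EE 55 32.
Read back as little-endian, the first byte is least significant, giving 0x3255EE89.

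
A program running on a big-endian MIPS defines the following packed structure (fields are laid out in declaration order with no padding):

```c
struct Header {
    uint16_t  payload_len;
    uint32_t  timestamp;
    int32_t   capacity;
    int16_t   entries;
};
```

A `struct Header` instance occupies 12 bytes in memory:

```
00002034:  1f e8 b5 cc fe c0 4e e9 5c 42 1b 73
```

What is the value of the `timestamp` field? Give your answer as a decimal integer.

3050110656

`timestamp` follows `payload_len` (2 bytes), so it starts at byte offset 2 and occupies 4 bytes.
Bytes at offsets 2..5: B5 CC FE C0.
Big-endian: lowest address holds the most-significant byte.
The bytes are already most-significant first: 0xB5CCFEC0.
0xB5CCFEC0 = 3050110656.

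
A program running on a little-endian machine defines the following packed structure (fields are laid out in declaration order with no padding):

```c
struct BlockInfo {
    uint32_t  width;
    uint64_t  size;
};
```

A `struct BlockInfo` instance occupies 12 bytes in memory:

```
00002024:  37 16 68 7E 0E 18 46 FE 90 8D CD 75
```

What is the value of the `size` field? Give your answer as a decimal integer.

`size` follows `width` (4 bytes), so it starts at byte offset 4 and occupies 8 bytes.
Bytes at offsets 4..11: 0E 18 46 FE 90 8D CD 75.
Little-endian: lowest address holds the least-significant byte.
Reassemble most-significant byte first: 75 CD 8D 90 FE 46 18 0E → 0x75CD8D90FE46180E.
0x75CD8D90FE46180E = 8488596526544066574.

8488596526544066574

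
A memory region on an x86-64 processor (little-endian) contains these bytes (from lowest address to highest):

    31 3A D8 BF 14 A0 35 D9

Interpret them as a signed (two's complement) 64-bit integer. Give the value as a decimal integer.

Little-endian: lowest address holds the least-significant byte.
Reassemble most-significant byte first: D9 35 A0 14 BF D8 3A 31 → 0xD935A014BFD83A31.
Top bit is set, so as a signed 64-bit value this is 0xD935A014BFD83A31 − 2^64 = -2795151982735115727.

-2795151982735115727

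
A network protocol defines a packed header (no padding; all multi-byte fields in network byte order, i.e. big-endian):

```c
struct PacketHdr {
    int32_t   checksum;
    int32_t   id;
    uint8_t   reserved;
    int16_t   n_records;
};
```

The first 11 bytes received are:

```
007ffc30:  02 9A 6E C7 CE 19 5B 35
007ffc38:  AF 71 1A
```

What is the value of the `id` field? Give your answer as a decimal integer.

`id` follows `checksum` (4 bytes), so it starts at byte offset 4 and occupies 4 bytes.
Bytes at offsets 4..7: CE 19 5B 35.
Big-endian stores the most-significant byte at the lowest address.
The bytes are already most-significant first: 0xCE195B35.
Top bit is set, so as a signed 32-bit value this is 0xCE195B35 − 2^32 = -837199051.

-837199051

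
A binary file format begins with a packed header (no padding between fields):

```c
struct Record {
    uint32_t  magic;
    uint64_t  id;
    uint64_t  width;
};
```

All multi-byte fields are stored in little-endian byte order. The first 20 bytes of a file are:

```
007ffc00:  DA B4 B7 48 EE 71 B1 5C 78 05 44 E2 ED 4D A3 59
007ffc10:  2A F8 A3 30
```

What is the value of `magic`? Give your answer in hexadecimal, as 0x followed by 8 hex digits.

`magic` is the first field, at byte offset 0, occupying 4 bytes.
Bytes at offsets 0..3: DA B4 B7 48.
Little-endian stores the least-significant byte at the lowest address.
Reassemble most-significant byte first: 48 B7 B4 DA → 0x48B7B4DA.

0x48B7B4DA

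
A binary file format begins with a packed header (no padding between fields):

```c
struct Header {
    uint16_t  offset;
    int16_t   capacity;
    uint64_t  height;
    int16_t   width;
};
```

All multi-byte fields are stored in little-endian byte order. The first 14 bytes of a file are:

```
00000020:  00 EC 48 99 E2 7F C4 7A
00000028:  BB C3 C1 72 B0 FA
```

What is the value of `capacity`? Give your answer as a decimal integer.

`capacity` follows `offset` (2 bytes), so it starts at byte offset 2 and occupies 2 bytes.
Bytes at offsets 2..3: 48 99.
In little-endian order the low byte comes first in memory.
Reassemble most-significant byte first: 99 48 → 0x9948.
Top bit is set, so as a signed 16-bit value this is 0x9948 − 2^16 = -26296.

-26296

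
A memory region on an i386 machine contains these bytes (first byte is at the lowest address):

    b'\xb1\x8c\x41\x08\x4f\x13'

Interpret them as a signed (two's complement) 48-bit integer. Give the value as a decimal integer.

21230161857713

Little-endian stores the least-significant byte at the lowest address.
Reassemble most-significant byte first: 13 4F 08 41 8C B1 → 0x134F08418CB1.
0x134F08418CB1 = 21230161857713.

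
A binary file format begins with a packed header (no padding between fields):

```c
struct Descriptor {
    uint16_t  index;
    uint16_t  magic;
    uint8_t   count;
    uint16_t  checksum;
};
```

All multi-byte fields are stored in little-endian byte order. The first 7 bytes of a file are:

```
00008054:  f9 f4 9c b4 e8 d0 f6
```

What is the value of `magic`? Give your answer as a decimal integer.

`magic` follows `index` (2 bytes), so it starts at byte offset 2 and occupies 2 bytes.
Bytes at offsets 2..3: 9C B4.
Little-endian stores the least-significant byte at the lowest address.
Reassemble most-significant byte first: B4 9C → 0xB49C.
0xB49C = 46236.

46236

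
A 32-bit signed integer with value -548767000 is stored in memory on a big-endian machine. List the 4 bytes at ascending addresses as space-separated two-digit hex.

Two's complement of -548767000 in 32 bits: 548767000 = 0x20B58518; invert → 0xDF4A7AE7; add 1 → 0xDF4A7AE8.
Split into bytes (most-significant first): DF 4A 7A E8.
Big-endian: lowest address holds the most-significant byte.
So the memory order matches the most-significant-first order: DF 4A 7A E8.

DF 4A 7A E8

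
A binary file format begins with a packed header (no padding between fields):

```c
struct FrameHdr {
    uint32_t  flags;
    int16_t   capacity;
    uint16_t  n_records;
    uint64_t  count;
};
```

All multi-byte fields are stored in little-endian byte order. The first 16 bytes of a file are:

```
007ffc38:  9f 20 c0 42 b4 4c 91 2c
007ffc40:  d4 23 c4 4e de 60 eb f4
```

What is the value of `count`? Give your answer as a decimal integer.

`count` follows `flags` (4 B), `capacity` (2 B), `n_records` (2 B), so it starts at offset 4 + 2 + 2 = 8 and occupies 8 bytes.
Bytes at offsets 8..15: D4 23 C4 4E DE 60 EB F4.
In little-endian order the low byte comes first in memory.
Reassemble most-significant byte first: F4 EB 60 DE 4E C4 23 D4 → 0xF4EB60DE4EC423D4.
0xF4EB60DE4EC423D4 = 17648306072701903828.

17648306072701903828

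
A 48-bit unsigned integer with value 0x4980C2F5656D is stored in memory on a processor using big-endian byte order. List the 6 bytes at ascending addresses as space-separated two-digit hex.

49 80 C2 F5 65 6D

Split into bytes (most-significant first): 49 80 C2 F5 65 6D.
Big-endian: lowest address holds the most-significant byte.
So the memory order matches the most-significant-first order: 49 80 C2 F5 65 6D.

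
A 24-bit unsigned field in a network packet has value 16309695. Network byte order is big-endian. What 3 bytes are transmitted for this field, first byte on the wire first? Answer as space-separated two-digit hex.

F8 DD BF

16309695 in hexadecimal, padded to 24 bits, is 0xF8DDBF.
Split into bytes (most-significant first): F8 DD BF.
Big-endian stores the most-significant byte at the lowest address.
So the memory order matches the most-significant-first order: F8 DD BF.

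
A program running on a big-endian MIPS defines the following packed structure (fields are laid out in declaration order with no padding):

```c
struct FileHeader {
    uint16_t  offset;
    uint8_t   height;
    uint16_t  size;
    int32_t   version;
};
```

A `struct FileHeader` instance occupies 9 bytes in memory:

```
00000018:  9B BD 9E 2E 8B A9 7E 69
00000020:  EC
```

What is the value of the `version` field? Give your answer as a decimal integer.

-1451333140

`version` follows `offset` (2 B), `height` (1 B), `size` (2 B), so it starts at offset 2 + 1 + 2 = 5 and occupies 4 bytes.
Bytes at offsets 5..8: A9 7E 69 EC.
Big-endian stores the most-significant byte at the lowest address.
The bytes are already most-significant first: 0xA97E69EC.
Top bit is set, so as a signed 32-bit value this is 0xA97E69EC − 2^32 = -1451333140.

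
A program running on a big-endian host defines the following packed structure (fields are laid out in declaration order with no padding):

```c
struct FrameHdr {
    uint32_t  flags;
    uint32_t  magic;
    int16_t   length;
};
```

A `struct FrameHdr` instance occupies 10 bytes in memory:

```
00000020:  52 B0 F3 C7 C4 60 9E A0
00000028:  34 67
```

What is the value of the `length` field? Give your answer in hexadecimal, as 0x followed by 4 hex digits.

`length` follows `flags` (4 B), `magic` (4 B), so it starts at offset 4 + 4 = 8 and occupies 2 bytes.
Bytes at offsets 8..9: 34 67.
Big-endian: lowest address holds the most-significant byte.
The bytes are already most-significant first: 0x3467.

0x3467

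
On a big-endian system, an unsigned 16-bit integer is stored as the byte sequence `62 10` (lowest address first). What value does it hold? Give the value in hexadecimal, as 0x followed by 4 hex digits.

0x6210

Big-endian: lowest address holds the most-significant byte.
The bytes are already most-significant first: 0x6210.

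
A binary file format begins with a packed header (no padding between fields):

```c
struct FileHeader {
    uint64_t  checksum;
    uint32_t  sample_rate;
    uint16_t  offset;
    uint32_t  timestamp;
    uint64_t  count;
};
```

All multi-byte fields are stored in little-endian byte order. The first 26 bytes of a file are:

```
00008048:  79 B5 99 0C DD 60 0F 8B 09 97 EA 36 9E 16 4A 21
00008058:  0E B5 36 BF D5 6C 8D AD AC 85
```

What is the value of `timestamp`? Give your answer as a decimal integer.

`timestamp` follows `checksum` (8 B), `sample_rate` (4 B), `offset` (2 B), so it starts at offset 8 + 4 + 2 = 14 and occupies 4 bytes.
Bytes at offsets 14..17: 4A 21 0E B5.
Little-endian: lowest address holds the least-significant byte.
Reassemble most-significant byte first: B5 0E 21 4A → 0xB50E214A.
0xB50E214A = 3037602122.

3037602122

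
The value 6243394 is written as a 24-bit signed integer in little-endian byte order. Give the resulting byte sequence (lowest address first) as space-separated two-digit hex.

42 44 5F

6243394 in hexadecimal, padded to 24 bits, is 0x5F4442.
Split into bytes (most-significant first): 5F 44 42.
In little-endian order the low byte comes first in memory.
So at ascending addresses the bytes are 42 44 5F.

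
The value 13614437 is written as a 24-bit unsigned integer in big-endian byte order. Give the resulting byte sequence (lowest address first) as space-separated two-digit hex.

CF BD 65

13614437 in hexadecimal, padded to 24 bits, is 0xCFBD65.
Split into bytes (most-significant first): CF BD 65.
Big-endian: lowest address holds the most-significant byte.
So the memory order matches the most-significant-first order: CF BD 65.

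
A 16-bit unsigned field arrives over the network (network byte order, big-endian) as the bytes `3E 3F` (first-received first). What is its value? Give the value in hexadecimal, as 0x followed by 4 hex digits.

0x3E3F

In big-endian order the high byte comes first in memory.
The bytes are already most-significant first: 0x3E3F.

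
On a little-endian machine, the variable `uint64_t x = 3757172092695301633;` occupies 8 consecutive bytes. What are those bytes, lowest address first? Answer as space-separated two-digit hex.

3757172092695301633 in hexadecimal, padded to 64 bits, is 0x3424281CA91D4E01.
Split into bytes (most-significant first): 34 24 28 1C A9 1D 4E 01.
Little-endian stores the least-significant byte at the lowest address.
So at ascending addresses the bytes are 01 4E 1D A9 1C 28 24 34.

01 4E 1D A9 1C 28 24 34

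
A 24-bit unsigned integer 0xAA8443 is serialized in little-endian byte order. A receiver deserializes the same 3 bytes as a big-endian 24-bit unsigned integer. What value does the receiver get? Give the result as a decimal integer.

Stored little-endian, the bytes at ascending addresses are 43 84 AA.
Read back as big-endian, the last byte is least significant, giving 0x4384AA.
0x4384AA = 4424874.

4424874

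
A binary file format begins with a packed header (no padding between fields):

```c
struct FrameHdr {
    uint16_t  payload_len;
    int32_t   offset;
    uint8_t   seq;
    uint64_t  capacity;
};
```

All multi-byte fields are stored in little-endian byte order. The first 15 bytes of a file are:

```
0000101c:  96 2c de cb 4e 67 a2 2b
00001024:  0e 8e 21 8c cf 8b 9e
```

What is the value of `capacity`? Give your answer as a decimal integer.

`capacity` follows `payload_len` (2 B), `offset` (4 B), `seq` (1 B), so it starts at offset 2 + 4 + 1 = 7 and occupies 8 bytes.
Bytes at offsets 7..14: 2B 0E 8E 21 8C CF 8B 9E.
Little-endian stores the least-significant byte at the lowest address.
Reassemble most-significant byte first: 9E 8B CF 8C 21 8E 0E 2B → 0x9E8BCF8C218E0E2B.
0x9E8BCF8C218E0E2B = 11424453080520724011.

11424453080520724011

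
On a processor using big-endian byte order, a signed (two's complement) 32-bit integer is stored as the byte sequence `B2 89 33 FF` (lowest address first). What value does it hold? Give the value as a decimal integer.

In big-endian order the high byte comes first in memory.
The bytes are already most-significant first: 0xB28933FF.
Top bit is set, so as a signed 32-bit value this is 0xB28933FF − 2^32 = -1299631105.

-1299631105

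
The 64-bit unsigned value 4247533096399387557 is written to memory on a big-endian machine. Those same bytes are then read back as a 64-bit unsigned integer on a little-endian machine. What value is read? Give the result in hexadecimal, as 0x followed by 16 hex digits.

4247533096399387557 in 64-bit hexadecimal is 0x3AF244D8C699BBA5.
Stored big-endian, the bytes at ascending addresses are 3A F2 44 D8 C6 99 BB A5.
Read back as little-endian, the first byte is least significant, giving 0xA5BB99C6D844F23A.

0xA5BB99C6D844F23A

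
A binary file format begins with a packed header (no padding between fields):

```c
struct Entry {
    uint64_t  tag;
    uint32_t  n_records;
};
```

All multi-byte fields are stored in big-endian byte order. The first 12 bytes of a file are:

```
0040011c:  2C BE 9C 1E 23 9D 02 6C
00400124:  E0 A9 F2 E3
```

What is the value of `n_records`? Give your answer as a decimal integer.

3769234147

`n_records` follows `tag` (8 bytes), so it starts at byte offset 8 and occupies 4 bytes.
Bytes at offsets 8..11: E0 A9 F2 E3.
Big-endian stores the most-significant byte at the lowest address.
The bytes are already most-significant first: 0xE0A9F2E3.
0xE0A9F2E3 = 3769234147.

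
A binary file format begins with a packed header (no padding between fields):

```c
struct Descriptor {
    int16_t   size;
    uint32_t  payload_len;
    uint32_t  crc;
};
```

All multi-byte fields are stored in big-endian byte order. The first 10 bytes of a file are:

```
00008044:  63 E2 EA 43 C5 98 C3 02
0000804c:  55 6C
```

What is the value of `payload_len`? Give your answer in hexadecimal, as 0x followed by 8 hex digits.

`payload_len` follows `size` (2 bytes), so it starts at byte offset 2 and occupies 4 bytes.
Bytes at offsets 2..5: EA 43 C5 98.
In big-endian order the high byte comes first in memory.
The bytes are already most-significant first: 0xEA43C598.

0xEA43C598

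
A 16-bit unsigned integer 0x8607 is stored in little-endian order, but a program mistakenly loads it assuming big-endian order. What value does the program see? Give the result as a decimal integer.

Stored little-endian, the bytes at ascending addresses are 07 86.
Read back as big-endian, the last byte is least significant, giving 0x0786.
0x0786 = 1926.

1926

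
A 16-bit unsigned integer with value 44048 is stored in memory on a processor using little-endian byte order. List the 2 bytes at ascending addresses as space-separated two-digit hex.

44048 in hexadecimal, padded to 16 bits, is 0xAC10.
Split into bytes (most-significant first): AC 10.
Little-endian: lowest address holds the least-significant byte.
So at ascending addresses the bytes are 10 AC.

10 AC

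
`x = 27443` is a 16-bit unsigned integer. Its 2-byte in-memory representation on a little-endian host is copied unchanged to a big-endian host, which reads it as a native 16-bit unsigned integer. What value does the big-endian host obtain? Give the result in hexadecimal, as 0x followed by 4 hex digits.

27443 in 16-bit hexadecimal is 0x6B33.
Stored little-endian, the bytes at ascending addresses are 33 6B.
Read back as big-endian, the last byte is least significant, giving 0x336B.

0x336B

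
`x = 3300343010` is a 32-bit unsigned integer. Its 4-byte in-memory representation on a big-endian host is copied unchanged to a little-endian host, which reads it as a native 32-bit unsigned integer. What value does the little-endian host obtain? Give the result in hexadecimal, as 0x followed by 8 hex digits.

3300343010 in 32-bit hexadecimal is 0xC4B73CE2.
Stored big-endian, the bytes at ascending addresses are C4 B7 3C E2.
Read back as little-endian, the first byte is least significant, giving 0xE23CB7C4.

0xE23CB7C4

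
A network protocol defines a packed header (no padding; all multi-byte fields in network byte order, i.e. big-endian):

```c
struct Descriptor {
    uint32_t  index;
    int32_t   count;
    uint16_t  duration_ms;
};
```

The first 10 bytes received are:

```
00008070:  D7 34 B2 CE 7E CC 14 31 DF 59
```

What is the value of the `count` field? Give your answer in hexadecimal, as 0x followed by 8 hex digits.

0x7ECC1431

`count` follows `index` (4 bytes), so it starts at byte offset 4 and occupies 4 bytes.
Bytes at offsets 4..7: 7E CC 14 31.
Big-endian stores the most-significant byte at the lowest address.
The bytes are already most-significant first: 0x7ECC1431.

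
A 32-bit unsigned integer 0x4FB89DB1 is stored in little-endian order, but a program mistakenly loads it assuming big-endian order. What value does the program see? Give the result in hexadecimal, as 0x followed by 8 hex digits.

0xB19DB84F

Stored little-endian, the bytes at ascending addresses are B1 9D B8 4F.
Read back as big-endian, the last byte is least significant, giving 0xB19DB84F.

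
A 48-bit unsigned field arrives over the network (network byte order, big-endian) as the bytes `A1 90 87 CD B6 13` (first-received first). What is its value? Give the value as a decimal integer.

177642125768211

Big-endian stores the most-significant byte at the lowest address.
The bytes are already most-significant first: 0xA19087CDB613.
0xA19087CDB613 = 177642125768211.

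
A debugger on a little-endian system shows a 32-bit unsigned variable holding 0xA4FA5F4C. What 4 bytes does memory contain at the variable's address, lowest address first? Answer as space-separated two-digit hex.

Split into bytes (most-significant first): A4 FA 5F 4C.
Little-endian: lowest address holds the least-significant byte.
So at ascending addresses the bytes are 4C 5F FA A4.

4C 5F FA A4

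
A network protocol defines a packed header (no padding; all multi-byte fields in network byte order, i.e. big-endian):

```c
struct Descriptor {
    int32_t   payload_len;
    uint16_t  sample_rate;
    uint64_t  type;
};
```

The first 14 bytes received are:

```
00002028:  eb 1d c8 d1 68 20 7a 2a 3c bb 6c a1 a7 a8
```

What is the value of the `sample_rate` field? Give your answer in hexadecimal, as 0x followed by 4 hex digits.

`sample_rate` follows `payload_len` (4 bytes), so it starts at byte offset 4 and occupies 2 bytes.
Bytes at offsets 4..5: 68 20.
Big-endian stores the most-significant byte at the lowest address.
The bytes are already most-significant first: 0x6820.

0x6820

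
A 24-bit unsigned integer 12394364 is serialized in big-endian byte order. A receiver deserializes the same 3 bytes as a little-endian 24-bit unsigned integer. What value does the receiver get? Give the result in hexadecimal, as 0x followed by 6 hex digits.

12394364 in 24-bit hexadecimal is 0xBD1F7C.
Stored big-endian, the bytes at ascending addresses are BD 1F 7C.
Read back as little-endian, the first byte is least significant, giving 0x7C1FBD.

0x7C1FBD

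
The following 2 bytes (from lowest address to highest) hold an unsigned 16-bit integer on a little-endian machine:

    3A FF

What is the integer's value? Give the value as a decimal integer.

In little-endian order the low byte comes first in memory.
Reassemble most-significant byte first: FF 3A → 0xFF3A.
0xFF3A = 65338.

65338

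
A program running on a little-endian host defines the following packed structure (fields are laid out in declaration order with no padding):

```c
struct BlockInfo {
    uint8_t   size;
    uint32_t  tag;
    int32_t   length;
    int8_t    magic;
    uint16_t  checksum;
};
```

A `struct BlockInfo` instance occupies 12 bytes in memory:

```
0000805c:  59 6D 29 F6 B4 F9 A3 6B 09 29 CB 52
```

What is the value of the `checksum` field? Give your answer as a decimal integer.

21195

`checksum` follows `size` (1 B), `tag` (4 B), `length` (4 B), `magic` (1 B), so it starts at offset 1 + 4 + 4 + 1 = 10 and occupies 2 bytes.
Bytes at offsets 10..11: CB 52.
In little-endian order the low byte comes first in memory.
Reassemble most-significant byte first: 52 CB → 0x52CB.
0x52CB = 21195.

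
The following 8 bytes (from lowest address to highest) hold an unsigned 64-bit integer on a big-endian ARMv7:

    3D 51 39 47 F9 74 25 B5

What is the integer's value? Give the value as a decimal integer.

Big-endian stores the most-significant byte at the lowest address.
The bytes are already most-significant first: 0x3D513947F97425B5.
0x3D513947F97425B5 = 4418375690717767093.

4418375690717767093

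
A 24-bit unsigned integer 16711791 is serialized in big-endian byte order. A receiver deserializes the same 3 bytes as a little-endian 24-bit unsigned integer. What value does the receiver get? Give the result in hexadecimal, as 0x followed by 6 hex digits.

16711791 in 24-bit hexadecimal is 0xFF006F.
Stored big-endian, the bytes at ascending addresses are FF 00 6F.
Read back as little-endian, the first byte is least significant, giving 0x6F00FF.

0x6F00FF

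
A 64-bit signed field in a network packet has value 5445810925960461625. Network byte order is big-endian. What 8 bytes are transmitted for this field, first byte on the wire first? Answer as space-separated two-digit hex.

4B 93 68 2F 1B D0 7D 39

5445810925960461625 in hexadecimal, padded to 64 bits, is 0x4B93682F1BD07D39.
Split into bytes (most-significant first): 4B 93 68 2F 1B D0 7D 39.
Big-endian stores the most-significant byte at the lowest address.
So the memory order matches the most-significant-first order: 4B 93 68 2F 1B D0 7D 39.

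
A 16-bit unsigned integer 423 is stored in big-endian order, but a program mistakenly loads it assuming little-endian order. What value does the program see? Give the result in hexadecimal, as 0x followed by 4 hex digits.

0xA701

423 in 16-bit hexadecimal is 0x01A7.
Stored big-endian, the bytes at ascending addresses are 01 A7.
Read back as little-endian, the first byte is least significant, giving 0xA701.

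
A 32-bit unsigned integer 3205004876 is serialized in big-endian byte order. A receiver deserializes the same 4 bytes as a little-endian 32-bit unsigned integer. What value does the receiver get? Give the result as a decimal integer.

1283328191

3205004876 in 32-bit hexadecimal is 0xBF087E4C.
Stored big-endian, the bytes at ascending addresses are BF 08 7E 4C.
Read back as little-endian, the first byte is least significant, giving 0x4C7E08BF.
0x4C7E08BF = 1283328191.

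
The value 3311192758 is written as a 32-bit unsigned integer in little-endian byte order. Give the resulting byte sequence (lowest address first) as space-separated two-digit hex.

3311192758 in hexadecimal, padded to 32 bits, is 0xC55CCAB6.
Split into bytes (most-significant first): C5 5C CA B6.
Little-endian: lowest address holds the least-significant byte.
So at ascending addresses the bytes are B6 CA 5C C5.

B6 CA 5C C5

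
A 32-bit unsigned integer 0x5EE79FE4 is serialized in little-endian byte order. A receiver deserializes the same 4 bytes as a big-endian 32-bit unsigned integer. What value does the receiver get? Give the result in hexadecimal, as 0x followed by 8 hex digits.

0xE49FE75E

Stored little-endian, the bytes at ascending addresses are E4 9F E7 5E.
Read back as big-endian, the last byte is least significant, giving 0xE49FE75E.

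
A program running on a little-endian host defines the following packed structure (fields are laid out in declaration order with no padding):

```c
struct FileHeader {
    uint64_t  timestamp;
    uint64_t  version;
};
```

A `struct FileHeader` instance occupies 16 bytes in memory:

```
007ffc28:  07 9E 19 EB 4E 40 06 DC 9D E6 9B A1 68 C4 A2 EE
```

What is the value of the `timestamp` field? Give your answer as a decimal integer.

`timestamp` is the first field, at byte offset 0, occupying 8 bytes.
Bytes at offsets 0..7: 07 9E 19 EB 4E 40 06 DC.
In little-endian order the low byte comes first in memory.
Reassemble most-significant byte first: DC 06 40 4E EB 19 9E 07 → 0xDC06404EEB199E07.
0xDC06404EEB199E07 = 15854430245900361223.

15854430245900361223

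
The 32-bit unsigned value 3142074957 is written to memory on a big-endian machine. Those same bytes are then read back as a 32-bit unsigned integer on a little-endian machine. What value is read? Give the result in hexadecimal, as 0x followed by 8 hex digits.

3142074957 in 32-bit hexadecimal is 0xBB48424D.
Stored big-endian, the bytes at ascending addresses are BB 48 42 4D.
Read back as little-endian, the first byte is least significant, giving 0x4D4248BB.

0x4D4248BB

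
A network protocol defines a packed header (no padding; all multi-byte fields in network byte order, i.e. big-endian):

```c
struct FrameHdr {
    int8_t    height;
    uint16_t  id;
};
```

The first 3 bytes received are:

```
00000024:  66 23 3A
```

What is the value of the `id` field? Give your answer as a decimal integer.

`id` follows `height` (1 byte), so it starts at byte offset 1 and occupies 2 bytes.
Bytes at offsets 1..2: 23 3A.
In big-endian order the high byte comes first in memory.
The bytes are already most-significant first: 0x233A.
0x233A = 9018.

9018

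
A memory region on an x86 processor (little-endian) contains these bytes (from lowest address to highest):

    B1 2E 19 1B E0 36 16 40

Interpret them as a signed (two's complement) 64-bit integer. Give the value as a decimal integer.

4617938804070231729

Little-endian: lowest address holds the least-significant byte.
Reassemble most-significant byte first: 40 16 36 E0 1B 19 2E B1 → 0x401636E01B192EB1.
0x401636E01B192EB1 = 4617938804070231729.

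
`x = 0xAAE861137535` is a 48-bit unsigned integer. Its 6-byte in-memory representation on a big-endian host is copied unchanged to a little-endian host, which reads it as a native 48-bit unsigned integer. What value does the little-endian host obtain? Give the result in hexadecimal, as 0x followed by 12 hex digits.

Stored big-endian, the bytes at ascending addresses are AA E8 61 13 75 35.
Read back as little-endian, the first byte is least significant, giving 0x35751361E8AA.

0x35751361E8AA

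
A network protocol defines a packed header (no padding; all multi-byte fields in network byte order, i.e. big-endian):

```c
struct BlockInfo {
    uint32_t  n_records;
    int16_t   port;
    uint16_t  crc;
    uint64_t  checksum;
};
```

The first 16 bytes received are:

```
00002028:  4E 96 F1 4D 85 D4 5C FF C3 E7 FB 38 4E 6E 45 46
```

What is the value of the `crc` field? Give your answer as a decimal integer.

`crc` follows `n_records` (4 B), `port` (2 B), so it starts at offset 4 + 2 = 6 and occupies 2 bytes.
Bytes at offsets 6..7: 5C FF.
In big-endian order the high byte comes first in memory.
The bytes are already most-significant first: 0x5CFF.
0x5CFF = 23807.

23807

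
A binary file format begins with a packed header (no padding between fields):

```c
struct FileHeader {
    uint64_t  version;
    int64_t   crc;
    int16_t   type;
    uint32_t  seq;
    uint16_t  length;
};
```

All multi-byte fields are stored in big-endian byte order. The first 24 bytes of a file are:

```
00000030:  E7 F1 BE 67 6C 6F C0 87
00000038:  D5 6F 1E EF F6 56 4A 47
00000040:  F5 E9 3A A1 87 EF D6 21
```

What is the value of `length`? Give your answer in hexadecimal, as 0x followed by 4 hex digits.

`length` follows `version` (8 B), `crc` (8 B), `type` (2 B), `seq` (4 B), so it starts at offset 8 + 8 + 2 + 4 = 22 and occupies 2 bytes.
Bytes at offsets 22..23: D6 21.
Big-endian: lowest address holds the most-significant byte.
The bytes are already most-significant first: 0xD621.

0xD621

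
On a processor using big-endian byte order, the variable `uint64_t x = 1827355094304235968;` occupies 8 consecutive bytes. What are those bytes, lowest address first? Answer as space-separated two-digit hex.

1827355094304235968 in hexadecimal, padded to 64 bits, is 0x195C11C6CA8121C0.
Split into bytes (most-significant first): 19 5C 11 C6 CA 81 21 C0.
In big-endian order the high byte comes first in memory.
So the memory order matches the most-significant-first order: 19 5C 11 C6 CA 81 21 C0.

19 5C 11 C6 CA 81 21 C0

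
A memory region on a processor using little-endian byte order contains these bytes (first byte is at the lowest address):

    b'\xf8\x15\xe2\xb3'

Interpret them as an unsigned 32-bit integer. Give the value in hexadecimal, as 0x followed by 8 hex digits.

Little-endian stores the least-significant byte at the lowest address.
Reassemble most-significant byte first: B3 E2 15 F8 → 0xB3E215F8.

0xB3E215F8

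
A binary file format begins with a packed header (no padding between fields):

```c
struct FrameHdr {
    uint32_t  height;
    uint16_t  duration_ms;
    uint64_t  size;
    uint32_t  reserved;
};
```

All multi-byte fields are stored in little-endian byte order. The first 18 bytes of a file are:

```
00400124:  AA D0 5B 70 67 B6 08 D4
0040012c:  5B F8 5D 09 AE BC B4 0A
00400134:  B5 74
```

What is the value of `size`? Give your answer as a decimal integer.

`size` follows `height` (4 B), `duration_ms` (2 B), so it starts at offset 4 + 2 = 6 and occupies 8 bytes.
Bytes at offsets 6..13: 08 D4 5B F8 5D 09 AE BC.
Little-endian: lowest address holds the least-significant byte.
Reassemble most-significant byte first: BC AE 09 5D F8 5B D4 08 → 0xBCAE095DF85BD408.
0xBCAE095DF85BD408 = 13595814624281482248.

13595814624281482248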